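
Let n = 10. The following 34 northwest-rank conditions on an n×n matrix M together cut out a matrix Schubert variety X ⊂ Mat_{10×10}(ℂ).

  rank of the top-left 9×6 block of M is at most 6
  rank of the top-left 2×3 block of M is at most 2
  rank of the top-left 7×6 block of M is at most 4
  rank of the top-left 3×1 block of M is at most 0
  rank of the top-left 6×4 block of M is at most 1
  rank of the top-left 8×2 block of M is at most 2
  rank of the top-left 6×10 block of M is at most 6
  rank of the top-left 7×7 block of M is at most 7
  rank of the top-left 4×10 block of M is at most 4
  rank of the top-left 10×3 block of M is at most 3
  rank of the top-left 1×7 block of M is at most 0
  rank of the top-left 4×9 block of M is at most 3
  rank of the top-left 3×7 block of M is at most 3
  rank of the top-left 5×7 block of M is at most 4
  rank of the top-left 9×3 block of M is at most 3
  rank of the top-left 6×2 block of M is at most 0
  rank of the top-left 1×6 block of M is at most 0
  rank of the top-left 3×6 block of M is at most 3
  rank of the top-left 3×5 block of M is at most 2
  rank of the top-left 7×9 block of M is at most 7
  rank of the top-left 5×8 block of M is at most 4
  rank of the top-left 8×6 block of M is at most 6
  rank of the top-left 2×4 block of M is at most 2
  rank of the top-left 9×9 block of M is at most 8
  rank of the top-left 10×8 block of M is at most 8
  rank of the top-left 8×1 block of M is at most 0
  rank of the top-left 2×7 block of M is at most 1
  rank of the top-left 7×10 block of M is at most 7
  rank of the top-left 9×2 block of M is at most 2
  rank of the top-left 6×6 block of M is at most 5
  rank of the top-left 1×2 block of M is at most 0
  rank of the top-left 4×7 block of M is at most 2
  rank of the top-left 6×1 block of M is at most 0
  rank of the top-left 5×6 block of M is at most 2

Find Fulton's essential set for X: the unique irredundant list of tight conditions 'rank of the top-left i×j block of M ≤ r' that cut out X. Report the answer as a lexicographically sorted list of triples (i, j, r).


Reconstructing r_w from the 34 given conditions:

  i=1: 0, 0, 0, 0, 0, 0, 0, 1, 1, 1
  i=2: 0, 0, 1, 1, 1, 1, 1, 2, 2, 2
  i=3: 0, 0, 1, 1, 2, 2, 2, 3, 3, 3
  i=4: 0, 0, 1, 1, 2, 2, 2, 3, 3, 4
  i=5: 0, 0, 1, 1, 2, 2, 3, 4, 4, 5
  i=6: 0, 0, 1, 1, 2, 3, 4, 5, 5, 6
  i=7: 0, 1, 2, 2, 3, 4, 5, 6, 6, 7
  i=8: 0, 1, 2, 3, 4, 5, 6, 7, 7, 8
  i=9: 1, 2, 3, 4, 5, 6, 7, 8, 8, 9
  i=10: 1, 2, 3, 4, 5, 6, 7, 8, 9, 10

second differences of R give the permutation w = (8, 3, 5, 10, 7, 6, 2, 4, 1, 9).

|D(w)|=27, |Ess(w)|=7:

[(1, 7, 0), (4, 7, 2), (4, 9, 3), (5, 6, 2), (6, 2, 0), (6, 4, 1), (8, 1, 0)]


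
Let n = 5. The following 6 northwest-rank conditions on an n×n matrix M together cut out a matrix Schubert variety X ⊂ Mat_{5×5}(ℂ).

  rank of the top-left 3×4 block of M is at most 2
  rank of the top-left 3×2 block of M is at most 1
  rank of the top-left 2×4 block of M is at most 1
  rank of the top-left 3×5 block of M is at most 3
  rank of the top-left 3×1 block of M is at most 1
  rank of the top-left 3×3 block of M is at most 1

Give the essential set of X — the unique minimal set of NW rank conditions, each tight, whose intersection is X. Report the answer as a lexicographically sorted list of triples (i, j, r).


Recovering R(i,j) via the rank-extension bound from the 6 conditions:

  i=1: 1, 1, 1, 1, 1
  i=2: 1, 1, 1, 1, 2
  i=3: 1, 1, 1, 2, 3
  i=4: 1, 2, 2, 3, 4
  i=5: 1, 2, 3, 4, 5

reading off 1-entries of Δ²R: w = (1, 5, 4, 2, 3).

|D(w)|=5, |Ess(w)|=2:

[(2, 4, 1), (3, 3, 1)]


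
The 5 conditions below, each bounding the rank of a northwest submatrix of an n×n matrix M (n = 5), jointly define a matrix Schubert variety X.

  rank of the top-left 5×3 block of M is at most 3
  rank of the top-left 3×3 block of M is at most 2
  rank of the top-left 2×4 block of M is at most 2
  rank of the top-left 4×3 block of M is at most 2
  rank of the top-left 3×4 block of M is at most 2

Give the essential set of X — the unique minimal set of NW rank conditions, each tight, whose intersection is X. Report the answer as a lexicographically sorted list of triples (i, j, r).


Computing R[i][j] = min implied NW-rank bound (n=5, 5 conditions):

  i=1: 1 1 1 1 1
  i=2: 1 2 2 2 2
  i=3: 1 2 2 2 3
  i=4: 1 2 2 3 4
  i=5: 1 2 3 4 5

hence w(1..5) = (1, 2, 5, 4, 3).

Rothe diagram D(w) (3 cells), 2 SE-corners (essential conditions):

[(3, 4, 2), (4, 3, 2)]


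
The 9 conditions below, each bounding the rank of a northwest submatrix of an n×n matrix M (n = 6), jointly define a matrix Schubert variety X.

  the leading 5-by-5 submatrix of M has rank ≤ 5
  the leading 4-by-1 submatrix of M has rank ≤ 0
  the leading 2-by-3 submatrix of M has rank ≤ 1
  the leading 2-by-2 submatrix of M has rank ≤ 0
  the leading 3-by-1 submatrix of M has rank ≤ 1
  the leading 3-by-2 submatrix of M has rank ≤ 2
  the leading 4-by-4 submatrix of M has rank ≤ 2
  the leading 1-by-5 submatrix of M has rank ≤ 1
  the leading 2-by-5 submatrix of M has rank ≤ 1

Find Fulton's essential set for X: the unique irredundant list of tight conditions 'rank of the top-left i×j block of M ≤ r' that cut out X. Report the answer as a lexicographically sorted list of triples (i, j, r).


Reconstructing r_w from the 9 given conditions:

  i=1: 0 0 1 1 1 1
  i=2: 0 0 1 1 1 2
  i=3: 0 1 2 2 2 3
  i=4: 0 1 2 2 3 4
  i=5: 1 2 3 3 4 5
  i=6: 1 2 3 4 5 6

hence w(1..6) = (3, 6, 2, 5, 1, 4).

4 SE-corners of the 9-cell Rothe diagram give Ess(w):

[(2, 2, 0), (2, 5, 1), (4, 1, 0), (4, 4, 2)]


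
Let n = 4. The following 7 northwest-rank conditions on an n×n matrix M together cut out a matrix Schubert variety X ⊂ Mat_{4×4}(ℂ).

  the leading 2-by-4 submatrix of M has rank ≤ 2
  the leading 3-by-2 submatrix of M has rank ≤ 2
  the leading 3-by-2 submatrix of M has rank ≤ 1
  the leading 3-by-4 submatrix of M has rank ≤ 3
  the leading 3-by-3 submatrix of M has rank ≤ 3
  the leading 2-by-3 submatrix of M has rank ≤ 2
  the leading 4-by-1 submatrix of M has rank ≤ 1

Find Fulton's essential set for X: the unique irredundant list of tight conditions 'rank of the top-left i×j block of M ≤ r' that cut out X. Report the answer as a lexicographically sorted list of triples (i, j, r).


Reconstructing r_w from the 7 given conditions:

  row 1: 1 1 1 1
  row 2: 1 1 2 2
  row 3: 1 1 2 3
  row 4: 1 2 3 4

giving w = (1, 3, 4, 2) via Δ²R.

1 SE-corner of the 2-cell Rothe diagram gives Ess(w):

[(3, 2, 1)]


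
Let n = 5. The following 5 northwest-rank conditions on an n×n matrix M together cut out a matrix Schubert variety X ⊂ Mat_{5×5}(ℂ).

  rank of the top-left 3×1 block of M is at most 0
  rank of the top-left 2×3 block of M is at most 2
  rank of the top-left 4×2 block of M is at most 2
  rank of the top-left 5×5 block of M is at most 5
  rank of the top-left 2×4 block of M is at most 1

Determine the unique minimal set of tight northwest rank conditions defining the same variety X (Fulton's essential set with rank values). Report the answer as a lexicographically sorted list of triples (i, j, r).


Computing R[i][j] = min implied NW-rank bound (n=5, 5 conditions):

  0, 1, 1, 1, 1
  0, 1, 1, 1, 2
  0, 1, 2, 2, 3
  1, 2, 3, 3, 4
  1, 2, 3, 4, 5

so w = (2, 5, 3, 1, 4).

2 SE-corners of the 5-cell Rothe diagram give Ess(w):

[(2, 4, 1), (3, 1, 0)]


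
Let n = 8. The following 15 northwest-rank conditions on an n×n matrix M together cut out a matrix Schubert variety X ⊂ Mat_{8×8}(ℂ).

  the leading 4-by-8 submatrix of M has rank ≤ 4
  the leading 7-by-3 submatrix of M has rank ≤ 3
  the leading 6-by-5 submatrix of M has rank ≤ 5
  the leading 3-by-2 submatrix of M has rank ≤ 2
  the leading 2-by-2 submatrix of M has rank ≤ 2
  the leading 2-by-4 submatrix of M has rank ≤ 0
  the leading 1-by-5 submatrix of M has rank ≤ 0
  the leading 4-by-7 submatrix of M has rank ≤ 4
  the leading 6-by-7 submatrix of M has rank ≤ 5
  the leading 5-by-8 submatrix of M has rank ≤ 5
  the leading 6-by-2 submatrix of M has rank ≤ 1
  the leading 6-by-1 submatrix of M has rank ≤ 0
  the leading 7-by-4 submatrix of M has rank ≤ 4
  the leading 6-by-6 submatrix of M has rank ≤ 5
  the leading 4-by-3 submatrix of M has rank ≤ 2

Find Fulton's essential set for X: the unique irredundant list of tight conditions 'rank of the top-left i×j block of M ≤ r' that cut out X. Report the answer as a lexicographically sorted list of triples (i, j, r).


Recovering R(i,j) via the rank-extension bound from the 15 conditions:

  row 1: 0 | 0 | 0 | 0 | 0 | 1 | 1 | 1
  row 2: 0 | 0 | 0 | 0 | 1 | 2 | 2 | 2
  row 3: 0 | 1 | 1 | 1 | 2 | 3 | 3 | 3
  row 4: 0 | 1 | 2 | 2 | 3 | 4 | 4 | 4
  row 5: 0 | 1 | 2 | 3 | 4 | 5 | 5 | 5
  row 6: 0 | 1 | 2 | 3 | 4 | 5 | 5 | 6
  row 7: 1 | 2 | 3 | 4 | 5 | 6 | 6 | 7
  row 8: 1 | 2 | 3 | 4 | 5 | 6 | 7 | 8

so w = (6, 5, 2, 3, 4, 8, 1, 7).

Rothe diagram D(w) (14 cells), 4 SE-corners (essential conditions):

[(1, 5, 0), (2, 4, 0), (6, 1, 0), (6, 7, 5)]


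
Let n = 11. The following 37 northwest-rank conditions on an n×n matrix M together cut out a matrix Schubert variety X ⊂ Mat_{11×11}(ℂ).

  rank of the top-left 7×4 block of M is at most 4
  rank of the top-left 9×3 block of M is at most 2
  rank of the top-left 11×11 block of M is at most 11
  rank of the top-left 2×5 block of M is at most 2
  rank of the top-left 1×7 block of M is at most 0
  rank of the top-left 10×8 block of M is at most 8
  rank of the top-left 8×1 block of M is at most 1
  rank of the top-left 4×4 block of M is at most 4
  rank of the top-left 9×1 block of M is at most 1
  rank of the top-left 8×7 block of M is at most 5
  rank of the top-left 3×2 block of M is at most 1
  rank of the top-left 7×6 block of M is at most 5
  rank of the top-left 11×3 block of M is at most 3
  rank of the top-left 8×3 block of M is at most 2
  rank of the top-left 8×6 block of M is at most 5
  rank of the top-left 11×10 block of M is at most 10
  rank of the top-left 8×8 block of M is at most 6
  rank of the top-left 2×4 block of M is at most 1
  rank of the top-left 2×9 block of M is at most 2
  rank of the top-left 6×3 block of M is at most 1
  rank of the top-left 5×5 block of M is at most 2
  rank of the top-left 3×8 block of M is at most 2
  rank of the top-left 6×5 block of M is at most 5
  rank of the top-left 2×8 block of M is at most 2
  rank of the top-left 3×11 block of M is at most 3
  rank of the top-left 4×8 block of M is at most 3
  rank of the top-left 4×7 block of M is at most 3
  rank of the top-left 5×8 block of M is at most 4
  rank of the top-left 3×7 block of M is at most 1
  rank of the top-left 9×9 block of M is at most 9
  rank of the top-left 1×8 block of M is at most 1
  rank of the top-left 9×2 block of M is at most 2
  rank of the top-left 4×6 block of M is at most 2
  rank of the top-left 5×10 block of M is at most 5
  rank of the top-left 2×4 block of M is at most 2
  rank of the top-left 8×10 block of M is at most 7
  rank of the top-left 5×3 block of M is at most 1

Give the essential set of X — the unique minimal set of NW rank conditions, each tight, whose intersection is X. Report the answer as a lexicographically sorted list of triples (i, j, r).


Propagating the 37 rank bounds to every northwest block:

  0 | 0 | 0 | 0 | 0 | 0 | 0 | 1 | 1 | 1 | 1
  1 | 1 | 1 | 1 | 1 | 1 | 1 | 2 | 2 | 2 | 2
  1 | 1 | 1 | 1 | 1 | 1 | 1 | 2 | 3 | 3 | 3
  1 | 1 | 1 | 2 | 2 | 2 | 2 | 3 | 4 | 4 | 4
  1 | 1 | 1 | 2 | 2 | 3 | 3 | 4 | 5 | 5 | 5
  1 | 1 | 1 | 2 | 3 | 4 | 4 | 5 | 6 | 6 | 6
  1 | 2 | 2 | 3 | 4 | 5 | 5 | 6 | 7 | 7 | 7
  1 | 2 | 2 | 3 | 4 | 5 | 5 | 6 | 7 | 7 | 8
  1 | 2 | 2 | 3 | 4 | 5 | 6 | 7 | 8 | 8 | 9
  1 | 2 | 3 | 4 | 5 | 6 | 7 | 8 | 9 | 9 | 10
  1 | 2 | 3 | 4 | 5 | 6 | 7 | 8 | 9 | 10 | 11

reading off 1-entries of Δ²R: w = (8, 1, 9, 4, 6, 5, 2, 11, 7, 3, 10).

7 SE-corners of the 24-cell Rothe diagram give Ess(w):

[(1, 7, 0), (3, 7, 1), (5, 5, 2), (6, 3, 1), (8, 7, 5), (8, 10, 7), (9, 3, 2)]


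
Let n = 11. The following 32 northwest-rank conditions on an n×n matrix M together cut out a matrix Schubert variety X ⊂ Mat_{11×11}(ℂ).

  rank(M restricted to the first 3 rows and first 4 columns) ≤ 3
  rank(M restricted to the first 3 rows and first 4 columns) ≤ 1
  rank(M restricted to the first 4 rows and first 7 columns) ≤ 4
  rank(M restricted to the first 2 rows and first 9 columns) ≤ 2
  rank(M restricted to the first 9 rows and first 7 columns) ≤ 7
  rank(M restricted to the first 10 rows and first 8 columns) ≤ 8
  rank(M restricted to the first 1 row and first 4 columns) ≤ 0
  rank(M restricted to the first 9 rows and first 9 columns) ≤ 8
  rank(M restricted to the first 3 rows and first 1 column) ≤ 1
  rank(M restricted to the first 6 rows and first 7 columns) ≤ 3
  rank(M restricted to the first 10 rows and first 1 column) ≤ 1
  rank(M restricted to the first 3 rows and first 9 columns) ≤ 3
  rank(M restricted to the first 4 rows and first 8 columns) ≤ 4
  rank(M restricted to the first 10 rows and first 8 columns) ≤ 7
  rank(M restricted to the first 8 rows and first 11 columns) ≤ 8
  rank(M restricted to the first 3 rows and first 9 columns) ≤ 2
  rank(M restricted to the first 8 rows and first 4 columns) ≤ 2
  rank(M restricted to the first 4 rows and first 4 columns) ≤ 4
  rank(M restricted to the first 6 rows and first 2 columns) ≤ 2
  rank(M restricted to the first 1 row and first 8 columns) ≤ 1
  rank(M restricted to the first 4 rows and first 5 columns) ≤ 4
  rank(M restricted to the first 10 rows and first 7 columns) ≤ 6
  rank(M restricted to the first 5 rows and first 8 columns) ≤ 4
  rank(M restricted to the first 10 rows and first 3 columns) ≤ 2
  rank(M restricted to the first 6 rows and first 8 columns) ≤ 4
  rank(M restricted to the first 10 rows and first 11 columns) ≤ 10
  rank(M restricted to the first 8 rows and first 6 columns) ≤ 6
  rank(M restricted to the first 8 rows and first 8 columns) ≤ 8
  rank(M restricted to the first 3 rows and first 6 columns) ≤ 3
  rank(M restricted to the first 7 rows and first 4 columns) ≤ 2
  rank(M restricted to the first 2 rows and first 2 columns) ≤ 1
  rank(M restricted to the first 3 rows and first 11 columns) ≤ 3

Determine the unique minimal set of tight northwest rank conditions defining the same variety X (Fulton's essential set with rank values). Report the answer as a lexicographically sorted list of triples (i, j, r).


Recovering R(i,j) via the rank-extension bound from the 32 conditions:

  0 | 0 | 0 | 0 | 1 | 1 | 1 | 1 | 1 | 1 | 1
  1 | 1 | 1 | 1 | 2 | 2 | 2 | 2 | 2 | 2 | 2
  1 | 1 | 1 | 1 | 2 | 2 | 2 | 2 | 2 | 3 | 3
  1 | 2 | 2 | 2 | 3 | 3 | 3 | 3 | 3 | 4 | 4
  1 | 2 | 2 | 2 | 3 | 3 | 3 | 4 | 4 | 5 | 5
  1 | 2 | 2 | 2 | 3 | 3 | 3 | 4 | 5 | 6 | 6
  1 | 2 | 2 | 2 | 3 | 4 | 4 | 5 | 6 | 7 | 7
  1 | 2 | 2 | 2 | 3 | 4 | 5 | 6 | 7 | 8 | 8
  1 | 2 | 2 | 3 | 4 | 5 | 6 | 7 | 8 | 9 | 9
  1 | 2 | 2 | 3 | 4 | 5 | 6 | 7 | 8 | 9 | 10
  1 | 2 | 3 | 4 | 5 | 6 | 7 | 8 | 9 | 10 | 11

second differences of R give the permutation w = (5, 1, 10, 2, 8, 9, 6, 7, 4, 11, 3).

ℓ(w)=25; the 6 essential cells (i,j,r):

[(1, 4, 0), (3, 4, 1), (3, 9, 2), (6, 7, 3), (8, 4, 2), (10, 3, 2)]


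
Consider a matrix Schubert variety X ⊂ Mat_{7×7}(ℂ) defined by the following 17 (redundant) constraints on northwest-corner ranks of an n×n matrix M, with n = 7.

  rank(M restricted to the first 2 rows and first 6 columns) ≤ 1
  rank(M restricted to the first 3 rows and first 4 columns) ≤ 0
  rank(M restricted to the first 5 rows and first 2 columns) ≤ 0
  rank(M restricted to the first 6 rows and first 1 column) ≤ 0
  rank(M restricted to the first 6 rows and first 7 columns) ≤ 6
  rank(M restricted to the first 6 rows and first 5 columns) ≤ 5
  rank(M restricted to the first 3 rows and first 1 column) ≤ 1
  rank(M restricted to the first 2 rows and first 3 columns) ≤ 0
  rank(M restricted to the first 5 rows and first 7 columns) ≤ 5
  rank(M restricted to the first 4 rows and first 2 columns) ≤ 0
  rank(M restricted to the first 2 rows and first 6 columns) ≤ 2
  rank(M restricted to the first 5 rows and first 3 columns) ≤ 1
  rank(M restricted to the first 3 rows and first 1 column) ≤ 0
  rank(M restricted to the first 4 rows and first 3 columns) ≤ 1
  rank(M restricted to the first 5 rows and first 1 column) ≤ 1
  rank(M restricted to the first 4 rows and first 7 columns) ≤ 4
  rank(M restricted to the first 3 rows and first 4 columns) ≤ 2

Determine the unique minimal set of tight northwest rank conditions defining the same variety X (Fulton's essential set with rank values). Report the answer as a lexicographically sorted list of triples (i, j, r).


Rank table r_w(7×7) implied by the 17 constraints:

  R[1]: 0  0  0  0  1  1  1
  R[2]: 0  0  0  0  1  1  2
  R[3]: 0  0  0  0  1  2  3
  R[4]: 0  0  1  1  2  3  4
  R[5]: 0  0  1  2  3  4  5
  R[6]: 0  1  2  3  4  5  6
  R[7]: 1  2  3  4  5  6  7

the unique w with this rank table is (5, 7, 6, 3, 4, 2, 1).

ℓ(w)=18; the 4 essential cells (i,j,r):

[(2, 6, 1), (3, 4, 0), (5, 2, 0), (6, 1, 0)]


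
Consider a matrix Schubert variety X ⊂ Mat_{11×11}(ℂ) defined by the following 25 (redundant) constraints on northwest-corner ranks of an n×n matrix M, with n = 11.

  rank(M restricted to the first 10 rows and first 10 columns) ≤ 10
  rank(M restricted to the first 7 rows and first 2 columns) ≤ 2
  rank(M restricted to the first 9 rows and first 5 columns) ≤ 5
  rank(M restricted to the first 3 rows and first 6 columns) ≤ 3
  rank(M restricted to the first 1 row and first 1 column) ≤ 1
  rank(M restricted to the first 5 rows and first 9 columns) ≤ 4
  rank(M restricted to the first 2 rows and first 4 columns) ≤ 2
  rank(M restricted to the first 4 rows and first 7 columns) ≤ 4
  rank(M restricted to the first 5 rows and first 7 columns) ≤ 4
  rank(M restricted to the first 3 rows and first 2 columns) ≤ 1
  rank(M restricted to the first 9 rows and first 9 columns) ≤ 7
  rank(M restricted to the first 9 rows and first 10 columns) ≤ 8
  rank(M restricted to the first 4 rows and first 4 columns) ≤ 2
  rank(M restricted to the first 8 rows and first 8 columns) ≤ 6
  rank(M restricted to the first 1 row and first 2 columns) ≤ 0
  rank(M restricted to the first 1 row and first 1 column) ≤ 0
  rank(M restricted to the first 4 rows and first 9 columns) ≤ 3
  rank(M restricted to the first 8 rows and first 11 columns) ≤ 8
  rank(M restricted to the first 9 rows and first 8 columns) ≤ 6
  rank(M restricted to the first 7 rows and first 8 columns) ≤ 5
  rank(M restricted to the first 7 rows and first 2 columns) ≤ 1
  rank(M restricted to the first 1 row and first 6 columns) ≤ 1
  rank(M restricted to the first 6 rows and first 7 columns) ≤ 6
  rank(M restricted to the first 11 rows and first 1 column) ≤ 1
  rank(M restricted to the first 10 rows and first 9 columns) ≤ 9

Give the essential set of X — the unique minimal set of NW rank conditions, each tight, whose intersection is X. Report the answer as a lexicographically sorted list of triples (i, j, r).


Propagating the 25 rank bounds to every northwest block:

  R[1]: 0  0  1  1  1  1  1  1  1  1  1
  R[2]: 1  1  2  2  2  2  2  2  2  2  2
  R[3]: 1  1  2  2  3  3  3  3  3  3  3
  R[4]: 1  1  2  2  3  3  3  3  3  4  4
  R[5]: 1  1  2  3  4  4  4  4  4  5  5
  R[6]: 1  1  2  3  4  5  5  5  5  6  6
  R[7]: 1  1  2  3  4  5  5  5  6  7  7
  R[8]: 1  2  3  4  5  6  6  6  7  8  8
  R[9]: 1  2  3  4  5  6  6  6  7  8  9
  R[10]: 1  2  3  4  5  6  7  7  8  9  10
  R[11]: 1  2  3  4  5  6  7  8  9  10  11

so w = (3, 1, 5, 10, 4, 6, 9, 2, 11, 7, 8).

|D(w)|=17, |Ess(w)|=6:

[(1, 2, 0), (4, 4, 2), (4, 9, 3), (7, 2, 1), (7, 8, 5), (9, 8, 6)]


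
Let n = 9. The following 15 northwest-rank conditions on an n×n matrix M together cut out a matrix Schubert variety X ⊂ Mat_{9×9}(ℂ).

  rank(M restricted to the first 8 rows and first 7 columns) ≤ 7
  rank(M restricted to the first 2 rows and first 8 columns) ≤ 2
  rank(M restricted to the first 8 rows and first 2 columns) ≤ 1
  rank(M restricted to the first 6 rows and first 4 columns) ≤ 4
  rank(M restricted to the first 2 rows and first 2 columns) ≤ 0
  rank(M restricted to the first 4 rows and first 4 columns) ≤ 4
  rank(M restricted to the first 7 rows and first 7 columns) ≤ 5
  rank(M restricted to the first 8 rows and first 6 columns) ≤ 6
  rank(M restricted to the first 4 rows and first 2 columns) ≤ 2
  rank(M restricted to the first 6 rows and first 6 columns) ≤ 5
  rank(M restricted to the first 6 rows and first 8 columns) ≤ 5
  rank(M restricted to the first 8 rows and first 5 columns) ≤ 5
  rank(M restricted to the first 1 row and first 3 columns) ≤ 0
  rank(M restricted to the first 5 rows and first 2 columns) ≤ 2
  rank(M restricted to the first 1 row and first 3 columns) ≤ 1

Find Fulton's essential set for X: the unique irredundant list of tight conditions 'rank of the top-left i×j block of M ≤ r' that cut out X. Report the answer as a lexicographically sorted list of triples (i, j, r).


Reconstructing r_w from the 15 given conditions:

  row 1: 0 0 0 1 1 1 1 1 1
  row 2: 0 0 1 2 2 2 2 2 2
  row 3: 1 1 2 3 3 3 3 3 3
  row 4: 1 1 2 3 4 4 4 4 4
  row 5: 1 1 2 3 4 5 5 5 5
  row 6: 1 1 2 3 4 5 5 5 6
  row 7: 1 1 2 3 4 5 5 6 7
  row 8: 1 1 2 3 4 5 6 7 8
  row 9: 1 2 3 4 5 6 7 8 9

second differences of R give the permutation w = (4, 3, 1, 5, 6, 9, 8, 7, 2).

5 SE-corners of the 13-cell Rothe diagram give Ess(w):

[(1, 3, 0), (2, 2, 0), (6, 8, 5), (7, 7, 5), (8, 2, 1)]


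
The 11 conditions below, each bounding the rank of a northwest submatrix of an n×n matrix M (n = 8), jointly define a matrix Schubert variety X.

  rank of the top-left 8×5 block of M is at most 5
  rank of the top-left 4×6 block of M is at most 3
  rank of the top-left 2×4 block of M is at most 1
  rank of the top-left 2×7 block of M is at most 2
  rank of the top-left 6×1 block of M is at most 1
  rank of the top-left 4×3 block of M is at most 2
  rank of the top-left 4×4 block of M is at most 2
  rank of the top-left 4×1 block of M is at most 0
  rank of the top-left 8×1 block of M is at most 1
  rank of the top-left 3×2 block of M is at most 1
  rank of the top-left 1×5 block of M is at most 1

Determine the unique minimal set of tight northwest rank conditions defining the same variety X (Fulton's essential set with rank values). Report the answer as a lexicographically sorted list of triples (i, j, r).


The tightest implied rank at each (i,j), from the 11 conditions:

  i=1: 0 | 1 | 1 | 1 | 1 | 1 | 1 | 1
  i=2: 0 | 1 | 1 | 1 | 2 | 2 | 2 | 2
  i=3: 0 | 1 | 2 | 2 | 3 | 3 | 3 | 3
  i=4: 0 | 1 | 2 | 2 | 3 | 3 | 4 | 4
  i=5: 1 | 2 | 3 | 3 | 4 | 4 | 5 | 5
  i=6: 1 | 2 | 3 | 4 | 5 | 5 | 6 | 6
  i=7: 1 | 2 | 3 | 4 | 5 | 6 | 7 | 7
  i=8: 1 | 2 | 3 | 4 | 5 | 6 | 7 | 8

second differences of R give the permutation w = (2, 5, 3, 7, 1, 4, 6, 8).

ℓ(w)=8; the 4 essential cells (i,j,r):

[(2, 4, 1), (4, 1, 0), (4, 4, 2), (4, 6, 3)]


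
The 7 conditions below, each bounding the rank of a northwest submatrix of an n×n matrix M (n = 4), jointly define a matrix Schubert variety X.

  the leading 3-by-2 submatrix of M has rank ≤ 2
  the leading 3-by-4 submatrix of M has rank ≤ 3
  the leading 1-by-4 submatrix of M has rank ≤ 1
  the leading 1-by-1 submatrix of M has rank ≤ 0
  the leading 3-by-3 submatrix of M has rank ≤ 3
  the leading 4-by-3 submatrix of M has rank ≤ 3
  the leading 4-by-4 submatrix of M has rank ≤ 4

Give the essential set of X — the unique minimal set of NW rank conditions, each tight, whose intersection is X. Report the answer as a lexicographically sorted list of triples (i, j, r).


Reconstructing r_w from the 7 given conditions:

  row 1: 0 1 1 1
  row 2: 1 2 2 2
  row 3: 1 2 3 3
  row 4: 1 2 3 4

reading off 1-entries of Δ²R: w = (2, 1, 3, 4).

Rothe diagram D(w) (1 cell), 1 SE-corner (essential condition):

[(1, 1, 0)]


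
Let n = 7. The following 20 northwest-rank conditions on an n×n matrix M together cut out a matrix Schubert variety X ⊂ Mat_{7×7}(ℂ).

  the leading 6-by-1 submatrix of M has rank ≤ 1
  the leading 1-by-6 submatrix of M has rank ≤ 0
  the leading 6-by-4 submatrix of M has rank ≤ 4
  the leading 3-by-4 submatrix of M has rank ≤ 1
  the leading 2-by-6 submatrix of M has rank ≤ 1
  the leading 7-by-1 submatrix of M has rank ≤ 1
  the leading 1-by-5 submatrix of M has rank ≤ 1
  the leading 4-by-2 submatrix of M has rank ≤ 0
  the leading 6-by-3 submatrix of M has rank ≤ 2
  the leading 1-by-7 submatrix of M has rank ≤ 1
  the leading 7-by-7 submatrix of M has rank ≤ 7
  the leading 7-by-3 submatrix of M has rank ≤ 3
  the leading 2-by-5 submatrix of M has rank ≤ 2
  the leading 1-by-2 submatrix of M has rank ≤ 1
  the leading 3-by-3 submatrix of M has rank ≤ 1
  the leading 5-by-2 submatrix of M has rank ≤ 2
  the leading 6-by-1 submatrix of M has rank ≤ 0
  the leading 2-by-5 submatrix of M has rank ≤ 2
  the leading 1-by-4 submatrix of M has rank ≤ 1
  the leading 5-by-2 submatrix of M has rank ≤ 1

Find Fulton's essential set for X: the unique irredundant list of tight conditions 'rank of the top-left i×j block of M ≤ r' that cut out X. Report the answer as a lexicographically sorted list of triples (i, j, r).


Reconstructing r_w from the 20 given conditions:

  row 1: 0, 0, 0, 0, 0, 0, 1
  row 2: 0, 0, 1, 1, 1, 1, 2
  row 3: 0, 0, 1, 1, 2, 2, 3
  row 4: 0, 0, 1, 2, 3, 3, 4
  row 5: 0, 1, 2, 3, 4, 4, 5
  row 6: 0, 1, 2, 3, 4, 5, 6
  row 7: 1, 2, 3, 4, 5, 6, 7

hence w(1..7) = (7, 3, 5, 4, 2, 6, 1).

ℓ(w)=15; the 4 essential cells (i,j,r):

[(1, 6, 0), (3, 4, 1), (4, 2, 0), (6, 1, 0)]


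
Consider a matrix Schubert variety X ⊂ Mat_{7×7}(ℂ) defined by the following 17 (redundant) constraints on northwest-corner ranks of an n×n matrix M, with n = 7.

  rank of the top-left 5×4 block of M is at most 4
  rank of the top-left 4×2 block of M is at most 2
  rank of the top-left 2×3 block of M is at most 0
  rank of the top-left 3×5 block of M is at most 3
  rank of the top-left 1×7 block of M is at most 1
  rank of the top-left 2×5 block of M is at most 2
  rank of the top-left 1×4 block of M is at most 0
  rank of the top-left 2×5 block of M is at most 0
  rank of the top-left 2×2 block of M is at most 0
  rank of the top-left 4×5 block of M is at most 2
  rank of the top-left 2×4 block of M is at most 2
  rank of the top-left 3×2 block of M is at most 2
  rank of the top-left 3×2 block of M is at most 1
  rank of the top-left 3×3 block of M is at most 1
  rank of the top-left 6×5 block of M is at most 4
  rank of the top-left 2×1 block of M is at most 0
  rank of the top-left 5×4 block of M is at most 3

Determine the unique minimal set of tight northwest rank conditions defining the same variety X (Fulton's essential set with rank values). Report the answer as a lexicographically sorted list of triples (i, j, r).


Reconstructing r_w from the 17 given conditions:

  0 0 0 0 0 1 1
  0 0 0 0 0 1 2
  1 1 1 1 1 2 3
  1 2 2 2 2 3 4
  1 2 3 3 3 4 5
  1 2 3 4 4 5 6
  1 2 3 4 5 6 7

giving w = (6, 7, 1, 2, 3, 4, 5) via Δ²R.

Rothe diagram D(w) (10 cells), 1 SE-corner (essential condition):

[(2, 5, 0)]


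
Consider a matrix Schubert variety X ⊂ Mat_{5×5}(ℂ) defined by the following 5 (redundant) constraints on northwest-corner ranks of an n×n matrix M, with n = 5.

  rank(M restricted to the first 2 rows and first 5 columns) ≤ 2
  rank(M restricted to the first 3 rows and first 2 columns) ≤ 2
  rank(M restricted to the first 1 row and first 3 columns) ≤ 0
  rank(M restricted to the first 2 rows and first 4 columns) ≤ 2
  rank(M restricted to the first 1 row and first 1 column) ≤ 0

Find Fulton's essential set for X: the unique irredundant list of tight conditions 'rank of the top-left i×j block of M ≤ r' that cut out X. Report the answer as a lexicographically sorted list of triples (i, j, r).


Computing R[i][j] = min implied NW-rank bound (n=5, 5 conditions):

  R[1]: 0  0  0  1  1
  R[2]: 1  1  1  2  2
  R[3]: 1  2  2  3  3
  R[4]: 1  2  3  4  4
  R[5]: 1  2  3  4  5

so w = (4, 1, 2, 3, 5).

Rothe diagram D(w) (3 cells), 1 SE-corner (essential condition):

[(1, 3, 0)]


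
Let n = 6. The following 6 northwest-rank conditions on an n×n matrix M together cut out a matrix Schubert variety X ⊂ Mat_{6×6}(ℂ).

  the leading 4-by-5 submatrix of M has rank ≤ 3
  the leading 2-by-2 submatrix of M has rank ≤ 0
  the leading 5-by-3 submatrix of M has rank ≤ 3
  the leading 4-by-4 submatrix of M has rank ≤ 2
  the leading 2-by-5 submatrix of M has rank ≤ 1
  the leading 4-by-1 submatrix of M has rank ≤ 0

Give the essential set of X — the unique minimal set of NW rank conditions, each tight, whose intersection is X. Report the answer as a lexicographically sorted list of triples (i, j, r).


Propagating the 6 rank bounds to every northwest block:

  R[1]: 0 | 0 | 1 | 1 | 1 | 1
  R[2]: 0 | 0 | 1 | 1 | 1 | 2
  R[3]: 0 | 1 | 2 | 2 | 2 | 3
  R[4]: 0 | 1 | 2 | 2 | 3 | 4
  R[5]: 1 | 2 | 3 | 3 | 4 | 5
  R[6]: 1 | 2 | 3 | 4 | 5 | 6

giving w = (3, 6, 2, 5, 1, 4) via Δ²R.

|D(w)|=9, |Ess(w)|=4:

[(2, 2, 0), (2, 5, 1), (4, 1, 0), (4, 4, 2)]


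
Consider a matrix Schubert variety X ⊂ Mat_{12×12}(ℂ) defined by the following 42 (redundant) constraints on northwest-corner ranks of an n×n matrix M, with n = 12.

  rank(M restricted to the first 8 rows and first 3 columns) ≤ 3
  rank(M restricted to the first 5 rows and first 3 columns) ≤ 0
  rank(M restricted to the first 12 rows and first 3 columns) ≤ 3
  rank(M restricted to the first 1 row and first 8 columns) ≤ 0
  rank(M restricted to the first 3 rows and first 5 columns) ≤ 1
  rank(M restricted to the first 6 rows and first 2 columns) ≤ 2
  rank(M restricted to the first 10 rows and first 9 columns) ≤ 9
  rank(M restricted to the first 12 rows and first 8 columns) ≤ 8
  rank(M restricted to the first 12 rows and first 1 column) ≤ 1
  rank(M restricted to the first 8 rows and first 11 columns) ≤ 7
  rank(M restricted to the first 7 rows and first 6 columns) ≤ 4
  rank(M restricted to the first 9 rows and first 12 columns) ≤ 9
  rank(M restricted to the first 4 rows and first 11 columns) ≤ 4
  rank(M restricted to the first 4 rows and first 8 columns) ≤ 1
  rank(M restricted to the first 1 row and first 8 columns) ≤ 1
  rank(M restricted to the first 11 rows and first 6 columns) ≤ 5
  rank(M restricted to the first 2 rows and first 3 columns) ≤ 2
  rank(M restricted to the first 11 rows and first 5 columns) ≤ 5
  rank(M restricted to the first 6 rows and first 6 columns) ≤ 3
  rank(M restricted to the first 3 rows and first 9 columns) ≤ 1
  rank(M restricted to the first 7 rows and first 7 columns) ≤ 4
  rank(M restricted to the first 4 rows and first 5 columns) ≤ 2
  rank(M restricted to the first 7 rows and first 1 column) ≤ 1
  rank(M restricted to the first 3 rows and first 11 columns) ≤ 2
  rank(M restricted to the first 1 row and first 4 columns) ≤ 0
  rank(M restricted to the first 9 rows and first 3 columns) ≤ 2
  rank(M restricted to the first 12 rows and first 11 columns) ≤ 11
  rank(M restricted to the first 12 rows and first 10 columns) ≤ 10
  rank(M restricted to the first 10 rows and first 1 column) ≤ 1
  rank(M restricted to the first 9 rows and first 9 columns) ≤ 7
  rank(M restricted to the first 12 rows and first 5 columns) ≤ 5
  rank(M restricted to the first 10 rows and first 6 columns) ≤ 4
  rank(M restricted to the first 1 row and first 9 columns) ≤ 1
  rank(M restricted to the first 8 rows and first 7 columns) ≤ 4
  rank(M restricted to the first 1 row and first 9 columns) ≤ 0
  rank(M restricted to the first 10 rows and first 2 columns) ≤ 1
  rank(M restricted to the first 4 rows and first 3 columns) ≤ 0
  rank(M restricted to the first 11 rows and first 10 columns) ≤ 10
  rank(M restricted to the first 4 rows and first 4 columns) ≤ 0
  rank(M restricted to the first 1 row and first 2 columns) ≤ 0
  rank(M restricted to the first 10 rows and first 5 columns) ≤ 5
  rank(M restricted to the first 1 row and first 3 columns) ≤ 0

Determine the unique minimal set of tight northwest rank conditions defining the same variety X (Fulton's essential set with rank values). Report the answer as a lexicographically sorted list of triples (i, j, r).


Rank table r_w(12×12) implied by the 42 constraints:

  0, 0, 0, 0, 0, 0, 0, 0, 0, 1, 1, 1
  0, 0, 0, 0, 1, 1, 1, 1, 1, 2, 2, 2
  0, 0, 0, 0, 1, 1, 1, 1, 1, 2, 2, 3
  0, 0, 0, 0, 1, 1, 1, 1, 2, 3, 3, 4
  0, 0, 0, 1, 2, 2, 2, 2, 3, 4, 4, 5
  1, 1, 1, 2, 3, 3, 3, 3, 4, 5, 5, 6
  1, 1, 2, 3, 4, 4, 4, 4, 5, 6, 6, 7
  1, 1, 2, 3, 4, 4, 4, 5, 6, 7, 7, 8
  1, 1, 2, 3, 4, 4, 5, 6, 7, 8, 8, 9
  1, 1, 2, 3, 4, 4, 5, 6, 7, 8, 9, 10
  1, 2, 3, 4, 5, 5, 6, 7, 8, 9, 10, 11
  1, 2, 3, 4, 5, 6, 7, 8, 9, 10, 11, 12

hence w(1..12) = (10, 5, 12, 9, 4, 1, 3, 8, 7, 11, 2, 6).

9 SE-corners of the 40-cell Rothe diagram give Ess(w):

[(1, 9, 0), (3, 9, 1), (3, 11, 2), (4, 4, 0), (4, 8, 1), (5, 3, 0), (8, 7, 4), (10, 2, 1), (10, 6, 4)]


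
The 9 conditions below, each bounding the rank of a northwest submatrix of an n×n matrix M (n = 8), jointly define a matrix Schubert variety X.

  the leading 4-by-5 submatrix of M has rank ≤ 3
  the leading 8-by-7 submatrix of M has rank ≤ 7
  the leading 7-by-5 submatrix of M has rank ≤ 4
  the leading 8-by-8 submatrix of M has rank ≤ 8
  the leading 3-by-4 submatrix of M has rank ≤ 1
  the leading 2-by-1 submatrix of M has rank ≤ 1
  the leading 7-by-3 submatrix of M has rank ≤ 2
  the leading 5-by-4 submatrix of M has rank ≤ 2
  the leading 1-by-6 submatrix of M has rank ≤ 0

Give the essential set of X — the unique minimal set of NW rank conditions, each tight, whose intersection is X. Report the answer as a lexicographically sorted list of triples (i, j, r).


Rank table r_w(8×8) implied by the 9 constraints:

  i=1: 0 0 0 0 0 0 1 1
  i=2: 1 1 1 1 1 1 2 2
  i=3: 1 1 1 1 2 2 3 3
  i=4: 1 2 2 2 3 3 4 4
  i=5: 1 2 2 2 3 4 5 5
  i=6: 1 2 2 3 4 5 6 6
  i=7: 1 2 2 3 4 5 6 7
  i=8: 1 2 3 4 5 6 7 8

giving w = (7, 1, 5, 2, 6, 4, 8, 3) via Δ²R.

D(w) has 13 cells with 4 SE-corners; essential set:

[(1, 6, 0), (3, 4, 1), (5, 4, 2), (7, 3, 2)]


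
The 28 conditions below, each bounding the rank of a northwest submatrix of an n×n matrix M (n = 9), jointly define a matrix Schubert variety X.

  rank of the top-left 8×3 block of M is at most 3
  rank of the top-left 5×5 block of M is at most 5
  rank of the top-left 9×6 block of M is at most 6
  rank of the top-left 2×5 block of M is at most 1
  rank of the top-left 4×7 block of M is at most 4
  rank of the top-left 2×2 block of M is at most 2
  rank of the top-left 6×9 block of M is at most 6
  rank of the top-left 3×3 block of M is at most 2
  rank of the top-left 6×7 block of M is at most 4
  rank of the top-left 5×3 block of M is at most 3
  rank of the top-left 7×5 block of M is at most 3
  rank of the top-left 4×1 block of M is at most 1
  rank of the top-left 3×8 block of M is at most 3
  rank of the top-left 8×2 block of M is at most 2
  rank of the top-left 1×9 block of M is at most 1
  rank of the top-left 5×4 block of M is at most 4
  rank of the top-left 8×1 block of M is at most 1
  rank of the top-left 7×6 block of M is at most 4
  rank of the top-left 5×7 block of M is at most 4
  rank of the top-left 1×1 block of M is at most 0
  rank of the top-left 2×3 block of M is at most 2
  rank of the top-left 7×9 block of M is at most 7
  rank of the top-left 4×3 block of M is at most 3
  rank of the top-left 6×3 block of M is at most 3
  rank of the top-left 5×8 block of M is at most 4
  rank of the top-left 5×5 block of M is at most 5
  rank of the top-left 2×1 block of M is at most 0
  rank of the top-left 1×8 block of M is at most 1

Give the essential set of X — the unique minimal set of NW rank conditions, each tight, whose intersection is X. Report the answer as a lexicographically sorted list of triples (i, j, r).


The tightest implied rank at each (i,j), from the 28 conditions:

  0 1 1 1 1 1 1 1 1
  0 1 1 1 1 2 2 2 2
  1 2 2 2 2 3 3 3 3
  1 2 3 3 3 4 4 4 4
  1 2 3 3 3 4 4 4 5
  1 2 3 3 3 4 4 5 6
  1 2 3 3 3 4 5 6 7
  1 2 3 4 4 5 6 7 8
  1 2 3 4 5 6 7 8 9

giving w = (2, 6, 1, 3, 9, 8, 7, 4, 5) via Δ²R.

Fulton essential set (5 of the 14 Rothe cells):

[(2, 1, 0), (2, 5, 1), (5, 8, 4), (6, 7, 4), (7, 5, 3)]


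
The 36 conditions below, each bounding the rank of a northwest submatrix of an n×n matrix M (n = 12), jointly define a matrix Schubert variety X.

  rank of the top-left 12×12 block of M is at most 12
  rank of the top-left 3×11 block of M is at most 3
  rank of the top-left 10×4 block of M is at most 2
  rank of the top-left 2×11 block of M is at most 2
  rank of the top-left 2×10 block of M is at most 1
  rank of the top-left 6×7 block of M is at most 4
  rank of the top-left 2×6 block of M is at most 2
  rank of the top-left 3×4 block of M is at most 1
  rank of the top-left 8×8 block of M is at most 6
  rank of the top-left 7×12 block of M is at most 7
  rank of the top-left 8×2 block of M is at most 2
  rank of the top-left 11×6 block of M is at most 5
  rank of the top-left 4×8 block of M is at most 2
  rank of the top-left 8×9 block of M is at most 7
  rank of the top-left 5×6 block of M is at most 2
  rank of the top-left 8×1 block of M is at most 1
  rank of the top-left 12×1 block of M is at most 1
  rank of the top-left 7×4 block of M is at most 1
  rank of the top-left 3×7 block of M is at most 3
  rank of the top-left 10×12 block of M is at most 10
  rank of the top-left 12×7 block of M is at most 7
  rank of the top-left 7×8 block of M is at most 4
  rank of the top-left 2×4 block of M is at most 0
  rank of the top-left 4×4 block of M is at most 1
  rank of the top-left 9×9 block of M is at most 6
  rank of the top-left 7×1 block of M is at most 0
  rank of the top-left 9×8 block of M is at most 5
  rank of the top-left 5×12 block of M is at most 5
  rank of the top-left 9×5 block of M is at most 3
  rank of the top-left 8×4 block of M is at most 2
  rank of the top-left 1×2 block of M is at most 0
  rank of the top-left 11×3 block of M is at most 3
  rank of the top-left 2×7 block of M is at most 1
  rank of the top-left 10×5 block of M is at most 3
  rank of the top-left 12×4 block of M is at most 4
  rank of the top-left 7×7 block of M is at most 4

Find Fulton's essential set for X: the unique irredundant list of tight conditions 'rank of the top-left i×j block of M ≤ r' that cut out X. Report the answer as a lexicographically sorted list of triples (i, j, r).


Reconstructing r_w from the 36 given conditions:

  row 1: 0 | 0 | 0 | 0 | 1 | 1 | 1 | 1 | 1 | 1 | 1 | 1
  row 2: 0 | 0 | 0 | 0 | 1 | 1 | 1 | 1 | 1 | 1 | 2 | 2
  row 3: 0 | 1 | 1 | 1 | 2 | 2 | 2 | 2 | 2 | 2 | 3 | 3
  row 4: 0 | 1 | 1 | 1 | 2 | 2 | 2 | 2 | 3 | 3 | 4 | 4
  row 5: 0 | 1 | 1 | 1 | 2 | 2 | 3 | 3 | 4 | 4 | 5 | 5
  row 6: 0 | 1 | 1 | 1 | 2 | 3 | 4 | 4 | 5 | 5 | 6 | 6
  row 7: 0 | 1 | 1 | 1 | 2 | 3 | 4 | 4 | 5 | 6 | 7 | 7
  row 8: 1 | 2 | 2 | 2 | 3 | 4 | 5 | 5 | 6 | 7 | 8 | 8
  row 9: 1 | 2 | 2 | 2 | 3 | 4 | 5 | 5 | 6 | 7 | 8 | 9
  row 10: 1 | 2 | 2 | 2 | 3 | 4 | 5 | 6 | 7 | 8 | 9 | 10
  row 11: 1 | 2 | 3 | 3 | 4 | 5 | 6 | 7 | 8 | 9 | 10 | 11
  row 12: 1 | 2 | 3 | 4 | 5 | 6 | 7 | 8 | 9 | 10 | 11 | 12

the unique w with this rank table is (5, 11, 2, 9, 7, 6, 10, 1, 12, 8, 3, 4).

Fulton essential set (9 of the 36 Rothe cells):

[(2, 4, 0), (2, 10, 1), (4, 8, 2), (5, 6, 2), (7, 1, 0), (7, 4, 1), (7, 8, 4), (9, 8, 5), (10, 4, 2)]


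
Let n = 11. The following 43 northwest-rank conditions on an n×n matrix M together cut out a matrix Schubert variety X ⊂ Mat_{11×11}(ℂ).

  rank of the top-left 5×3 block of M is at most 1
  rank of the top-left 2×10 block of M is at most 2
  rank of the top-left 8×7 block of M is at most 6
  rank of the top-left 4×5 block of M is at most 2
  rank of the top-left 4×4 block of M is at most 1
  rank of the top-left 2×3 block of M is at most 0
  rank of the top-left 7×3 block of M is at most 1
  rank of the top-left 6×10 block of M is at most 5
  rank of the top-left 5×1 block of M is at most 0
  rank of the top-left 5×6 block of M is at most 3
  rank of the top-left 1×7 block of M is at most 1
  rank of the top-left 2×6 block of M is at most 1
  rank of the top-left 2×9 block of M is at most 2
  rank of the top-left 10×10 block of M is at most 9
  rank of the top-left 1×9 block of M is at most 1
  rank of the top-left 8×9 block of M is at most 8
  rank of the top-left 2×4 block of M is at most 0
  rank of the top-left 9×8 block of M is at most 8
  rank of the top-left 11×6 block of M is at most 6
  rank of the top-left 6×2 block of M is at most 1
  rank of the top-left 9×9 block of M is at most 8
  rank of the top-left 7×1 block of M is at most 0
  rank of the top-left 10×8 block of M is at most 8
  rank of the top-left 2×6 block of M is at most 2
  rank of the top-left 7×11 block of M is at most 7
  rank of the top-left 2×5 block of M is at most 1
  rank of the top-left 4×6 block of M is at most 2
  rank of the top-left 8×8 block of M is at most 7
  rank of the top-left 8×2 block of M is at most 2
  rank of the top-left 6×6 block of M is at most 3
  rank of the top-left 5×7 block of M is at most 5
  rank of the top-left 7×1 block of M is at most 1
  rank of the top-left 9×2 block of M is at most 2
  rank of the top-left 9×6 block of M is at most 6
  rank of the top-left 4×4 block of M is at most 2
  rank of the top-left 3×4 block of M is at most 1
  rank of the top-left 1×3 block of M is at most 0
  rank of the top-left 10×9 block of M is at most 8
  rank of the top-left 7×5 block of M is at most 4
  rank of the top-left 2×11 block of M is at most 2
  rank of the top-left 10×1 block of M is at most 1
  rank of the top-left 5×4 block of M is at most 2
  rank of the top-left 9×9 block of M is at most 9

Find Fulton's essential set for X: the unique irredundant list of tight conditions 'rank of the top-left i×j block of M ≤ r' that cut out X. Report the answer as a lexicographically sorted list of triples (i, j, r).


Recovering R(i,j) via the rank-extension bound from the 43 conditions:

  i=1: 0 0 0 0 1 1 1 1 1 1 1
  i=2: 0 0 0 0 1 1 2 2 2 2 2
  i=3: 0 1 1 1 2 2 3 3 3 3 3
  i=4: 0 1 1 1 2 2 3 4 4 4 4
  i=5: 0 1 1 2 3 3 4 5 5 5 5
  i=6: 0 1 1 2 3 3 4 5 5 5 6
  i=7: 0 1 1 2 3 4 5 6 6 6 7
  i=8: 1 2 2 3 4 5 6 7 7 7 8
  i=9: 1 2 3 4 5 6 7 8 8 8 9
  i=10: 1 2 3 4 5 6 7 8 8 9 10
  i=11: 1 2 3 4 5 6 7 8 9 10 11

giving w = (5, 7, 2, 8, 4, 11, 6, 1, 3, 10, 9) via Δ²R.

ℓ(w)=24; the 9 essential cells (i,j,r):

[(2, 4, 0), (2, 6, 1), (4, 4, 1), (4, 6, 2), (6, 6, 3), (6, 10, 5), (7, 1, 0), (7, 3, 1), (10, 9, 8)]
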